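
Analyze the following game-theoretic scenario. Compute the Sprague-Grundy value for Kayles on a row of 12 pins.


Kayles: a move removes 1 or 2 adjacent pins from a contiguous row.
Removing pins from a row of k leaves two independent rows (a, b) with a + b = k - 1 (one pin) or a + b = k - 2 (two pins); an end removal gives a = 0.
By Sprague-Grundy, G(k) = mex{ G(a) XOR G(b) } over all these splits. G(0) = 0.
G(1): splits (0,0):0^0=0 -> mex({0}) = 1
G(2): splits (0,1):0^1=1 (0,0):0^0=0 -> mex({0, 1}) = 2
G(3): splits (0,2):0^2=2 (1,1):1^1=0 (0,1):0^1=1 -> mex({0, 1, 2}) = 3
G(4): splits (0,3):0^3=3 (1,2):1^2=3 (0,2):0^2=2 (1,1):1^1=0 -> mex({0, 2, 3}) = 1
G(5): splits (0,4):0^1=1 (1,3):1^3=2 (2,2):2^2=0 (0,3):0^3=3 (1,2):1^2=3 -> mex({0, 1, 2, 3}) = 4
G(6) = mex({0, 1, 2, 4}) = 3
G(7) = mex({0, 1, 3, 4, 5}) = 2
G(8) = mex({0, 2, 3, 5, 6}) = 1
G(9) = mex({0, 1, 2, 3, 6, 7}) = 4
G(10) = mex({0, 1, 3, 4, 5, 7}) = 2
G(11) = mex({0, 1, 2, 3, 4, 5}) = 6
G(12) = mex({0, 1, 2, 3, 5, 6, 7}) = 4
Therefore G(12) = 4.

4


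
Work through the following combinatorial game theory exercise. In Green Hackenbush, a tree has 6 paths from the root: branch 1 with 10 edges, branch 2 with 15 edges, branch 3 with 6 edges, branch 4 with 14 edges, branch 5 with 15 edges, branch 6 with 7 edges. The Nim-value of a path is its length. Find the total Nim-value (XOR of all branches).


The tree has 6 branches from the ground vertex.
In Green Hackenbush, the Nim-value of a simple path of length k is k.
Branch 1: length 10, Nim-value = 10
Branch 2: length 15, Nim-value = 15
Branch 3: length 6, Nim-value = 6
Branch 4: length 14, Nim-value = 14
Branch 5: length 15, Nim-value = 15
Branch 6: length 7, Nim-value = 7
Total Nim-value = XOR of all branch values:
0 XOR 10 = 10
10 XOR 15 = 5
5 XOR 6 = 3
3 XOR 14 = 13
13 XOR 15 = 2
2 XOR 7 = 5
Nim-value of the tree = 5

5


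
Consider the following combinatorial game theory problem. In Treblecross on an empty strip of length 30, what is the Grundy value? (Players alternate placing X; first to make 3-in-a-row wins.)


Treblecross: place X on empty cells; 3-in-a-row wins.
Playing within two cells of an existing X lets the opponent win at once, so sensible play treats the cells i-2..i+2 around each X as dead. The player left with no safe cell loses, so this is a normal-play take-away game on strips of safe cells.
Placing X at cell i (0-indexed) of a strip of k safe cells leaves independent strips of sizes max(0, i-2) and max(0, k-i-3). Hence G(k) = mex{ G(max(0,i-2)) XOR G(max(0,k-i-3)) : 0 <= i < k }, with G(0) = 0.
G(1): splits (0,0):0^0=0 -> mex({0}) = 1
G(2): splits (0,0):0^0=0 -> mex({0}) = 1
G(3): splits (0,0):0^0=0 -> mex({0}) = 1
G(4): splits (0,1):0^1=1 (0,0):0^0=0 -> mex({0, 1}) = 2
G(5): splits (0,2):0^1=1 (0,1):0^1=1 (0,0):0^0=0 -> mex({0, 1}) = 2
G(6) = mex({1}) = 0
G(7) = mex({0, 1, 2}) = 3
G(8) = mex({0, 1, 2}) = 3
G(9) = mex({0, 2}) = 1
G(10) = mex({0, 2, 3}) = 1
G(11) = mex({0, 3}) = 1
G(12) = mex({1, 3}) = 0
G(13) = mex({0, 1, 2, 3}) = 4
G(14) = mex({0, 1, 2}) = 3
G(15) = mex({0, 1, 2}) = 3
G(16) = mex({0, 1, 2, 4}) = 3
G(17) = mex({0, 1, 3, 4}) = 2
G(18) = mex({0, 1, 3, 4}) = 2
G(19) = mex({0, 1, 3, 5}) = 2
G(20) = mex({0, 1, 2, 3, 5}) = 4
G(21) = mex({0, 1, 2, 3, 5}) = 4
G(22) = mex({1, 2, 6}) = 0
G(23) = mex({0, 1, 2, 3, 4, 6}) = 5
G(24) = mex({0, 1, 2, 3, 4}) = 5
G(25) = mex({0, 1, 3, 4, 7}) = 2
G(26) = mex({0, 1, 3, 4, 5, 7}) = 2
G(27) = mex({0, 1, 3, 5}) = 2
G(28) = mex({0, 1, 2, 5}) = 3
G(29) = mex({0, 1, 2, 4, 5, 6}) = 3
G(30) = mex({1, 2, 4, 6}) = 0
Therefore G(30) = 0.

0


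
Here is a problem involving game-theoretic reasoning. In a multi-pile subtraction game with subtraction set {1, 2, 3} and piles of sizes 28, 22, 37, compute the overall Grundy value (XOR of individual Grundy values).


Subtraction set: {1, 2, 3}
For this subtraction set, G(n) = n mod 4 (period = max + 1 = 4).
Pile 1 (size 28): G(28) = 28 mod 4 = 0
Pile 2 (size 22): G(22) = 22 mod 4 = 2
Pile 3 (size 37): G(37) = 37 mod 4 = 1
Total Grundy value = XOR of all: 0 XOR 2 XOR 1 = 3

3


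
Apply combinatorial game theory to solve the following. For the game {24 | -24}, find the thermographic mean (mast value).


Game = {24 | -24}, a switch {a | b} with numbers a > b.
Its thermograph has left wall a - t and right wall b + t, which meet at t = (a - b)/2, where both equal (a + b)/2. So the mast (mean value) is at (a + b)/2.
Mean = (24 + (-24))/2 = 0/2 = 0

0


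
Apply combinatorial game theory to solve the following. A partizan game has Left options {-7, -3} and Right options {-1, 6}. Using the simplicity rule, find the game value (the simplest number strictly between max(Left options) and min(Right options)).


Left options: {-7, -3}, max = -3
Right options: {-1, 6}, min = -1
All options are numbers and max(Left) < min(Right), so by the simplicity theorem the value is the simplest (earliest-born) number strictly between -3 and -1.
The only integer strictly between -3 and -1 is -2.
No non-integer in the interval can be simpler: if x is a non-integer in the interval, then floor(x) or ceil(x) also lies in the interval (the interval contains an integer), and both are proper prefixes of x's sign expansion, i.e. born earlier. So the game value is -2.
Game value = -2

-2


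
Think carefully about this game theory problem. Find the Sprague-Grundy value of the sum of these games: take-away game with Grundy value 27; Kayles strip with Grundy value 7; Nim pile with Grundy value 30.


By the Sprague-Grundy theorem, the Grundy value of a sum of games is the XOR of individual Grundy values.
take-away game: Grundy value = 27. Running XOR: 0 XOR 27 = 27
Kayles strip: Grundy value = 7. Running XOR: 27 XOR 7 = 28
Nim pile: Grundy value = 30. Running XOR: 28 XOR 30 = 2
The combined Grundy value is 2.

2


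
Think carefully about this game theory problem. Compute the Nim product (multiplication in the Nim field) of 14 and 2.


Nim multiplication is bilinear over XOR: (u XOR v) * w = (u*w) XOR (v*w).
So we split each operand into its bit components and XOR the pairwise Nim products.
14 = 2 + 4 + 8 (as XOR of powers of 2).
2 = 2 (as XOR of powers of 2).
Using the standard Nim-product table on single bits:
  2*2 = 3,   2*4 = 8,   2*8 = 12,
  4*4 = 6,   4*8 = 11,  8*8 = 13,
and  1*x = x (identity), k*l = l*k (commutative).
Pairwise Nim products:
  2 * 2 = 3
  4 * 2 = 8
  8 * 2 = 12
XOR them: 3 XOR 8 XOR 12 = 7.
Result: 14 * 2 = 7 (in Nim).

7


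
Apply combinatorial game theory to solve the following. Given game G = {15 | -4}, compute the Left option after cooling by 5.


Original game: {15 | -4} (a switch {a | b} with a > b).
Cooling by t (for t below the temperature (a - b)/2 = 19/2) taxes each move by t: {a | b} cooled by t is {a - t | b + t}.
Cooling amount: t = 5
Cooled Left option: 15 - 5 = 10
Cooled Right option: -4 + 5 = 1
Cooled game: {10 | 1}
Left option = 10

10


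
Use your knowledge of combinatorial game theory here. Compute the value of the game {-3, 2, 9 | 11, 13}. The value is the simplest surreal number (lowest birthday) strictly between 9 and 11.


Left options: {-3, 2, 9}, max = 9
Right options: {11, 13}, min = 11
All options are numbers and max(Left) < min(Right), so by the simplicity theorem the value is the simplest (earliest-born) number strictly between 9 and 11.
The only integer strictly between 9 and 11 is 10.
No non-integer in the interval can be simpler: if x is a non-integer in the interval, then floor(x) or ceil(x) also lies in the interval (the interval contains an integer), and both are proper prefixes of x's sign expansion, i.e. born earlier. So the game value is 10.
Game value = 10

10


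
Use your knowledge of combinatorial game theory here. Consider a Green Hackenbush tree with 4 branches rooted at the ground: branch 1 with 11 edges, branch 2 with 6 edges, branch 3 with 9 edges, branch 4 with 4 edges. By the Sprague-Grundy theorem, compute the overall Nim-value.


The tree has 4 branches from the ground vertex.
In Green Hackenbush, the Nim-value of a simple path of length k is k.
Branch 1: length 11, Nim-value = 11
Branch 2: length 6, Nim-value = 6
Branch 3: length 9, Nim-value = 9
Branch 4: length 4, Nim-value = 4
Total Nim-value = XOR of all branch values:
0 XOR 11 = 11
11 XOR 6 = 13
13 XOR 9 = 4
4 XOR 4 = 0
Nim-value of the tree = 0

0


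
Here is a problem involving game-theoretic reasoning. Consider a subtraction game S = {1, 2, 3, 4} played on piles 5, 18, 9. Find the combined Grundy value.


Subtraction set: {1, 2, 3, 4}
For this subtraction set, G(n) = n mod 5 (period = max + 1 = 5).
Pile 1 (size 5): G(5) = 5 mod 5 = 0
Pile 2 (size 18): G(18) = 18 mod 5 = 3
Pile 3 (size 9): G(9) = 9 mod 5 = 4
Total Grundy value = XOR of all: 0 XOR 3 XOR 4 = 7

7


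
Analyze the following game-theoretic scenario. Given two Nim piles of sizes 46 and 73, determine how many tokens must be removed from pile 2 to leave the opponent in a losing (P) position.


Piles: 46 and 73
Current XOR: 46 XOR 73 = 103 (non-zero, so this is an N-position).
To make the XOR zero, we need to find a move that balances the piles.
For pile 2 (size 73): target = 73 XOR 103 = 46
We reduce pile 2 from 73 to 46.
Tokens removed: 73 - 46 = 27
Verification: 46 XOR 46 = 0

27


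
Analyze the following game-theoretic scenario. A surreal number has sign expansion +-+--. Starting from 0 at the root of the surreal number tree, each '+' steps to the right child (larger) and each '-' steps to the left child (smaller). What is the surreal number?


Sign expansion: +-+--
Rule: track bounds (lo, hi), initially (-inf, +inf). On '+', the current value becomes lo and we move to the simplest number in (value, hi): value + 1 if hi = +inf, otherwise the midpoint (value + hi)/2. On '-', the current value becomes hi and we move to value - 1 if lo = -inf, otherwise the midpoint (lo + value)/2.
Start at 0.
Step 1: sign = +, move right. Bounds: (0, +inf). Value = 1
Step 2: sign = -, move left. Bounds: (0, 1). Value = 1/2
Step 3: sign = +, move right. Bounds: (1/2, 1). Value = 3/4
Step 4: sign = -, move left. Bounds: (1/2, 3/4). Value = 5/8
Step 5: sign = -, move left. Bounds: (1/2, 5/8). Value = 9/16
The surreal number with sign expansion +-+-- is 9/16.

9/16


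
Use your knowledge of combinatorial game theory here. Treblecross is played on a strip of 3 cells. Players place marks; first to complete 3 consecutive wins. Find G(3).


Treblecross: place X on empty cells; 3-in-a-row wins.
Playing within two cells of an existing X lets the opponent win at once, so sensible play treats the cells i-2..i+2 around each X as dead. The player left with no safe cell loses, so this is a normal-play take-away game on strips of safe cells.
Placing X at cell i (0-indexed) of a strip of k safe cells leaves independent strips of sizes max(0, i-2) and max(0, k-i-3). Hence G(k) = mex{ G(max(0,i-2)) XOR G(max(0,k-i-3)) : 0 <= i < k }, with G(0) = 0.
G(1): splits (0,0):0^0=0 -> mex({0}) = 1
G(2): splits (0,0):0^0=0 -> mex({0}) = 1
G(3): splits (0,0):0^0=0 -> mex({0}) = 1
Therefore G(3) = 1.

1


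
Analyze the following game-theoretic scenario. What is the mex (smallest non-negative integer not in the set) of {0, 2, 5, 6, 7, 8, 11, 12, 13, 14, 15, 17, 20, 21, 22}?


Set = {0, 2, 5, 6, 7, 8, 11, 12, 13, 14, 15, 17, 20, 21, 22}
0 is in the set.
1 is NOT in the set. This is the mex.
mex = 1

1


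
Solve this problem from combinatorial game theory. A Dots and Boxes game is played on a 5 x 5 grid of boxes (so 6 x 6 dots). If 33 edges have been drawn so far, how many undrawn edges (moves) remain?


Grid: 5 x 5 boxes, i.e. 6 rows and 6 columns of dots.
Horizontal edges: (rows + 1) * cols = 6 * 5 = 30
Vertical edges: rows * (cols + 1) = 5 * 6 = 30
Total edges: 30 + 30 = 60
Edges drawn: 33
Remaining: 60 - 33 = 27

27


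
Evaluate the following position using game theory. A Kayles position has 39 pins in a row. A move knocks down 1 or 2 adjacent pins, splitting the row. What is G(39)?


Kayles: a move removes 1 or 2 adjacent pins from a contiguous row.
Removing pins from a row of k leaves two independent rows (a, b) with a + b = k - 1 (one pin) or a + b = k - 2 (two pins); an end removal gives a = 0.
By Sprague-Grundy, G(k) = mex{ G(a) XOR G(b) } over all these splits. G(0) = 0.
G(1): splits (0,0):0^0=0 -> mex({0}) = 1
G(2): splits (0,1):0^1=1 (0,0):0^0=0 -> mex({0, 1}) = 2
G(3): splits (0,2):0^2=2 (1,1):1^1=0 (0,1):0^1=1 -> mex({0, 1, 2}) = 3
G(4): splits (0,3):0^3=3 (1,2):1^2=3 (0,2):0^2=2 (1,1):1^1=0 -> mex({0, 2, 3}) = 1
G(5): splits (0,4):0^1=1 (1,3):1^3=2 (2,2):2^2=0 (0,3):0^3=3 (1,2):1^2=3 -> mex({0, 1, 2, 3}) = 4
G(6) = mex({0, 1, 2, 4}) = 3
G(7) = mex({0, 1, 3, 4, 5}) = 2
G(8) = mex({0, 2, 3, 5, 6}) = 1
G(9) = mex({0, 1, 2, 3, 6, 7}) = 4
G(10) = mex({0, 1, 3, 4, 5, 7}) = 2
G(11) = mex({0, 1, 2, 3, 4, 5}) = 6
G(12) = mex({0, 1, 2, 3, 5, 6, 7}) = 4
G(13) = mex({0, 2, 3, 4, 6, 7}) = 1
G(14) = mex({0, 1, 4, 5, 6, 7}) = 2
G(15) = mex({0, 1, 2, 3, 4, 5, 6}) = 7
G(16) = mex({0, 2, 3, 5, 6, 7}) = 1
G(17) = mex({0, 1, 2, 3, 5, 6, 7}) = 4
G(18) = mex({0, 1, 2, 4, 5, 6}) = 3
G(19) = mex({0, 1, 3, 4, 5, 7}) = 2
G(20) = mex({0, 2, 3, 4, 5, 6, 7}) = 1
G(21) = mex({0, 1, 2, 3, 5, 6, 7}) = 4
G(22) = mex({0, 1, 2, 3, 4, 5, 7}) = 6
G(23) = mex({0, 1, 2, 3, 4, 5, 6}) = 7
G(24) = mex({0, 1, 2, 3, 5, 6, 7}) = 4
G(25) = mex({0, 2, 3, 4, 6, 7}) = 1
G(26) = mex({0, 1, 3, 4, 5, 6, 7}) = 2
G(27) = mex({0, 1, 2, 3, 4, 5, 6, 7}) = 8
G(28) = mex({0, 1, 2, 3, 4, 6, 7, 8}) = 5
G(29) = mex({0, 1, 2, 3, 5, 6, 7, 8, 9}) = 4
G(30) = mex({0, 1, 2, 3, 4, 5, 6, 9, 10}) = 7
G(31) = mex({0, 1, 3, 4, 5, 7, 10, 11}) = 2
G(32) = mex({0, 2, 3, 4, 5, 6, 7, 9, 11}) = 1
G(33) = mex({0, 1, 2, 3, 4, 5, 6, 7, 9, 12}) = 8
G(34) = mex({0, 1, 2, 3, 4, 5, 7, 8, 11, 12}) = 6
G(35) = mex({0, 1, 2, 3, 4, 5, 6, 8, 9, 10, 11}) = 7
G(36) = mex({0, 1, 2, 3, 5, 6, 7, 9, 10}) = 4
G(37) = mex({0, 2, 3, 4, 6, 7, 9, 10, 11, 12}) = 1
G(38) = mex({0, 1, 3, 4, 5, 6, 7, 9, 10, 11, 12}) = 2
G(39) = mex({0, 1, 2, 4, 5, 6, 7, 9, 10, 12, 14}) = 3
Therefore G(39) = 3.

3


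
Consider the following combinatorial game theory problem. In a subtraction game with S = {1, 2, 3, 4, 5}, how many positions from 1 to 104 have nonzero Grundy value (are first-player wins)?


Subtraction set S = {1, 2, 3, 4, 5}, so G(n) = n mod 6.
G(n) = 0 when n is a multiple of 6.
Multiples of 6 in [1, 104]: 17
N-positions (nonzero Grundy) = 104 - 17 = 87

87


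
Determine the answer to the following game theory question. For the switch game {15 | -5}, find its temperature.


The game is {15 | -5}, a switch {a | b} with numbers a > b.
Cooling {a | b} by t gives {a - t | b + t}, which stops being hot when a - t = b + t, i.e. at t = (a - b)/2. So the temperature of a switch is (a - b)/2.
Temperature = (Left option - Right option) / 2
= (15 - (-5)) / 2
= 20 / 2
= 10

10


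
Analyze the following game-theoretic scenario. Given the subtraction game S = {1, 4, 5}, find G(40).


The subtraction set is S = {1, 4, 5}.
G(k) = mex{ G(k - s) : s in S, s <= k }. We compute iteratively: G(0) = 0.
G(1) = mex({0}) = 1
G(2) = mex({1}) = 0
G(3) = mex({0}) = 1
G(4) = mex({0, 1}) = 2
G(5) = mex({0, 1, 2}) = 3
G(6) = mex({0, 1, 3}) = 2
G(7) = mex({0, 1, 2}) = 3
G(8) = mex({1, 2, 3}) = 0
G(9) = mex({0, 2, 3}) = 1
G(10) = mex({1, 2, 3}) = 0
G(11) = mex({0, 2, 3}) = 1
G(12) = mex({0, 1, 3}) = 2
Observe that G(8)..G(12) = 0, 1, 0, 1, 2 repeats G(0)..G(4) = 0, 1, 0, 1, 2.
For k >= max(S) = 5, G(k) is determined by the previous 5 values G(k-5)..G(k-1); a window of 5 consecutive values has recurred shifted by 8, so by induction G(k + 8) = G(k) for all k >= 0: the sequence is periodic from the start with period 8.
One period: G(0..7) = 0, 1, 0, 1, 2, 3, 2, 3.
40 mod 8 = 0, so G(40) = G(0) = 0.

0


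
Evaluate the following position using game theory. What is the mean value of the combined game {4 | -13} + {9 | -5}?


G1 = {4 | -13}, G2 = {9 | -5}
Each is a switch {a | b} with numbers a > b; its mean value is (a + b)/2, and mean value is additive over game sums: m(G1 + G2) = m(G1) + m(G2).
Mean of G1 = (4 + (-13))/2 = -9/2 = -9/2
Mean of G2 = (9 + (-5))/2 = 4/2 = 2
Mean of G1 + G2 = -9/2 + 2 = -5/2

-5/2


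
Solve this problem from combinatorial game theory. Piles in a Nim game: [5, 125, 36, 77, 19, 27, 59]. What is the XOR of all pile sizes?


We need the XOR (exclusive or) of all pile sizes.
After XOR-ing pile 1 (size 5): 0 XOR 5 = 5
After XOR-ing pile 2 (size 125): 5 XOR 125 = 120
After XOR-ing pile 3 (size 36): 120 XOR 36 = 92
After XOR-ing pile 4 (size 77): 92 XOR 77 = 17
After XOR-ing pile 5 (size 19): 17 XOR 19 = 2
After XOR-ing pile 6 (size 27): 2 XOR 27 = 25
After XOR-ing pile 7 (size 59): 25 XOR 59 = 34
The Nim-value of this position is 34.

34


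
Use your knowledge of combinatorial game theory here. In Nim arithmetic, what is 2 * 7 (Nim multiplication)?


Nim multiplication is bilinear over XOR: (u XOR v) * w = (u*w) XOR (v*w).
So we split each operand into its bit components and XOR the pairwise Nim products.
2 = 2 (as XOR of powers of 2).
7 = 1 + 2 + 4 (as XOR of powers of 2).
Using the standard Nim-product table on single bits:
  2*2 = 3,   2*4 = 8,   2*8 = 12,
  4*4 = 6,   4*8 = 11,  8*8 = 13,
and  1*x = x (identity), k*l = l*k (commutative).
Pairwise Nim products:
  2 * 1 = 2
  2 * 2 = 3
  2 * 4 = 8
XOR them: 2 XOR 3 XOR 8 = 9.
Result: 2 * 7 = 9 (in Nim).

9


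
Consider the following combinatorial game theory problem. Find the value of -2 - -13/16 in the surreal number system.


x = -2, y = -13/16
Converting to common denominator: 16
x = -32/16, y = -13/16
x - y = -2 - -13/16 = -19/16

-19/16


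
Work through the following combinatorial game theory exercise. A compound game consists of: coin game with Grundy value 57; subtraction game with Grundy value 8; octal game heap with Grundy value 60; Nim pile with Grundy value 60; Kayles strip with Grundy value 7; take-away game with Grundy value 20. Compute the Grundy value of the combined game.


By the Sprague-Grundy theorem, the Grundy value of a sum of games is the XOR of individual Grundy values.
coin game: Grundy value = 57. Running XOR: 0 XOR 57 = 57
subtraction game: Grundy value = 8. Running XOR: 57 XOR 8 = 49
octal game heap: Grundy value = 60. Running XOR: 49 XOR 60 = 13
Nim pile: Grundy value = 60. Running XOR: 13 XOR 60 = 49
Kayles strip: Grundy value = 7. Running XOR: 49 XOR 7 = 54
take-away game: Grundy value = 20. Running XOR: 54 XOR 20 = 34
The combined Grundy value is 34.

34


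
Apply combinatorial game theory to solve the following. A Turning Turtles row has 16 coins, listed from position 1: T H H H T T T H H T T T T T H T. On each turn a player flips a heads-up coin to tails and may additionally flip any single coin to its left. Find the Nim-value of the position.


Coins: T H H H T T T H H T T T T T H T
Key fact: a single head at position k behaves exactly like a Nim heap of size k (turning it to T and optionally flipping a coin at j < k corresponds to moving the heap from k to j, or to 0), and heads combine as a disjunctive sum (two heads at the same place would cancel, matching j XOR j = 0). So the Nim-value is the XOR of the 1-indexed positions of the heads.
Face-up positions (1-indexed): [2, 3, 4, 8, 9, 15]
XOR 0 with 2: 0 XOR 2 = 2
XOR 2 with 3: 2 XOR 3 = 1
XOR 1 with 4: 1 XOR 4 = 5
XOR 5 with 8: 5 XOR 8 = 13
XOR 13 with 9: 13 XOR 9 = 4
XOR 4 with 15: 4 XOR 15 = 11
Nim-value = 11

11


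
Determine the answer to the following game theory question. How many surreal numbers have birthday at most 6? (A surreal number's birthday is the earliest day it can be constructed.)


Day 0: {|} = 0 is born. Count = 1.
Day n: the number of surreal numbers born by day n is 2^(n+1) - 1.
By day 0: 2^1 - 1 = 1
By day 1: 2^2 - 1 = 3
By day 2: 2^3 - 1 = 7
By day 3: 2^4 - 1 = 15
By day 4: 2^5 - 1 = 31
By day 5: 2^6 - 1 = 63
By day 6: 2^7 - 1 = 127
By day 6: 127 surreal numbers.

127


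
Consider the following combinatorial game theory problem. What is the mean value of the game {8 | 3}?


Game = {8 | 3}, a switch {a | b} with numbers a > b.
Its thermograph has left wall a - t and right wall b + t, which meet at t = (a - b)/2, where both equal (a + b)/2. So the mast (mean value) is at (a + b)/2.
Mean = (8 + (3))/2 = 11/2 = 11/2

11/2


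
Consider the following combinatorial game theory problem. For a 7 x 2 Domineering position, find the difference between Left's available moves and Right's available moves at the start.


Board is 7 x 2 (rows x cols).
Left (vertical) placements: (rows-1) * cols = 6 * 2 = 12
Right (horizontal) placements: rows * (cols-1) = 7 * 1 = 7
Advantage = Left - Right = 12 - 7 = 5

5


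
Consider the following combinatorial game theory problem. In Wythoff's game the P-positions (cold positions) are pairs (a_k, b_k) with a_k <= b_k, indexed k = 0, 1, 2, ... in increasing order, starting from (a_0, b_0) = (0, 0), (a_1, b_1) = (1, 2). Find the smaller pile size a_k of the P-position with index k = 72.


By Wythoff's theorem, a_k = floor(k * phi) and b_k = floor(k * phi^2) = a_k + k, where phi = (1 + sqrt(5))/2 is the golden ratio.
phi = (1 + sqrt(5))/2 = 1.618034
k = 72
k * phi = 72 * 1.618034 = 116.498447
a_72 = floor(k * phi) = 116

116


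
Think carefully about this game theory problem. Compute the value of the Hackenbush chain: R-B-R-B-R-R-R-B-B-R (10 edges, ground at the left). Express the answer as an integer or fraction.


Edges (from ground): R-B-R-B-R-R-R-B-B-R
By Berlekamp's sign-expansion rule, a Blue-Red Hackenbush stalk has the value of the surreal number whose sign sequence is the edge sequence with B -> + and R -> -.
Sign sequence: -+-+---++-
Trace the sign expansion in the surreal number tree, starting from 0:
Edge 1: R (sign -) -> bounds (-inf, 0), value = -1
Edge 2: B (sign +) -> bounds (-1, 0), value = -1/2
Edge 3: R (sign -) -> bounds (-1, -1/2), value = -3/4
Edge 4: B (sign +) -> bounds (-3/4, -1/2), value = -5/8
Edge 5: R (sign -) -> bounds (-3/4, -5/8), value = -11/16
Edge 6: R (sign -) -> bounds (-3/4, -11/16), value = -23/32
Edge 7: R (sign -) -> bounds (-3/4, -23/32), value = -47/64
Edge 8: B (sign +) -> bounds (-47/64, -23/32), value = -93/128
Edge 9: B (sign +) -> bounds (-93/128, -23/32), value = -185/256
Edge 10: R (sign -) -> bounds (-93/128, -185/256), value = -371/512
Game value = -371/512

-371/512


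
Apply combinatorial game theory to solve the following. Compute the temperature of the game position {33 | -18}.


The game is {33 | -18}, a switch {a | b} with numbers a > b.
Cooling {a | b} by t gives {a - t | b + t}, which stops being hot when a - t = b + t, i.e. at t = (a - b)/2. So the temperature of a switch is (a - b)/2.
Temperature = (Left option - Right option) / 2
= (33 - (-18)) / 2
= 51 / 2
= 51/2

51/2


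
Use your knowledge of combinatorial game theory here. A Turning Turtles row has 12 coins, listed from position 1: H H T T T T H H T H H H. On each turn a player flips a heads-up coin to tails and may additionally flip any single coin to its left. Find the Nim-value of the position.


Coins: H H T T T T H H T H H H
Key fact: a single head at position k behaves exactly like a Nim heap of size k (turning it to T and optionally flipping a coin at j < k corresponds to moving the heap from k to j, or to 0), and heads combine as a disjunctive sum (two heads at the same place would cancel, matching j XOR j = 0). So the Nim-value is the XOR of the 1-indexed positions of the heads.
Face-up positions (1-indexed): [1, 2, 7, 8, 10, 11, 12]
XOR 0 with 1: 0 XOR 1 = 1
XOR 1 with 2: 1 XOR 2 = 3
XOR 3 with 7: 3 XOR 7 = 4
XOR 4 with 8: 4 XOR 8 = 12
XOR 12 with 10: 12 XOR 10 = 6
XOR 6 with 11: 6 XOR 11 = 13
XOR 13 with 12: 13 XOR 12 = 1
Nim-value = 1

1


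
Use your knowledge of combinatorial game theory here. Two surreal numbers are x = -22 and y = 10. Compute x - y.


x = -22, y = 10
x - y = -22 - 10 = -32

-32


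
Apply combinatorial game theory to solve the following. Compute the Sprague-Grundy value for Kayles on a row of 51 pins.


Kayles: a move removes 1 or 2 adjacent pins from a contiguous row.
Removing pins from a row of k leaves two independent rows (a, b) with a + b = k - 1 (one pin) or a + b = k - 2 (two pins); an end removal gives a = 0.
By Sprague-Grundy, G(k) = mex{ G(a) XOR G(b) } over all these splits. G(0) = 0.
G(1): splits (0,0):0^0=0 -> mex({0}) = 1
G(2): splits (0,1):0^1=1 (0,0):0^0=0 -> mex({0, 1}) = 2
G(3): splits (0,2):0^2=2 (1,1):1^1=0 (0,1):0^1=1 -> mex({0, 1, 2}) = 3
G(4): splits (0,3):0^3=3 (1,2):1^2=3 (0,2):0^2=2 (1,1):1^1=0 -> mex({0, 2, 3}) = 1
G(5): splits (0,4):0^1=1 (1,3):1^3=2 (2,2):2^2=0 (0,3):0^3=3 (1,2):1^2=3 -> mex({0, 1, 2, 3}) = 4
G(6) = mex({0, 1, 2, 4}) = 3
G(7) = mex({0, 1, 3, 4, 5}) = 2
G(8) = mex({0, 2, 3, 5, 6}) = 1
G(9) = mex({0, 1, 2, 3, 6, 7}) = 4
G(10) = mex({0, 1, 3, 4, 5, 7}) = 2
G(11) = mex({0, 1, 2, 3, 4, 5}) = 6
G(12) = mex({0, 1, 2, 3, 5, 6, 7}) = 4
G(13) = mex({0, 2, 3, 4, 6, 7}) = 1
G(14) = mex({0, 1, 4, 5, 6, 7}) = 2
G(15) = mex({0, 1, 2, 3, 4, 5, 6}) = 7
G(16) = mex({0, 2, 3, 5, 6, 7}) = 1
G(17) = mex({0, 1, 2, 3, 5, 6, 7}) = 4
G(18) = mex({0, 1, 2, 4, 5, 6}) = 3
G(19) = mex({0, 1, 3, 4, 5, 7}) = 2
G(20) = mex({0, 2, 3, 4, 5, 6, 7}) = 1
G(21) = mex({0, 1, 2, 3, 5, 6, 7}) = 4
G(22) = mex({0, 1, 2, 3, 4, 5, 7}) = 6
G(23) = mex({0, 1, 2, 3, 4, 5, 6}) = 7
G(24) = mex({0, 1, 2, 3, 5, 6, 7}) = 4
G(25) = mex({0, 2, 3, 4, 6, 7}) = 1
G(26) = mex({0, 1, 3, 4, 5, 6, 7}) = 2
G(27) = mex({0, 1, 2, 3, 4, 5, 6, 7}) = 8
G(28) = mex({0, 1, 2, 3, 4, 6, 7, 8}) = 5
G(29) = mex({0, 1, 2, 3, 5, 6, 7, 8, 9}) = 4
G(30) = mex({0, 1, 2, 3, 4, 5, 6, 9, 10}) = 7
G(31) = mex({0, 1, 3, 4, 5, 7, 10, 11}) = 2
G(32) = mex({0, 2, 3, 4, 5, 6, 7, 9, 11}) = 1
G(33) = mex({0, 1, 2, 3, 4, 5, 6, 7, 9, 12}) = 8
G(34) = mex({0, 1, 2, 3, 4, 5, 7, 8, 11, 12}) = 6
G(35) = mex({0, 1, 2, 3, 4, 5, 6, 8, 9, 10, 11}) = 7
G(36) = mex({0, 1, 2, 3, 5, 6, 7, 9, 10}) = 4
G(37) = mex({0, 2, 3, 4, 6, 7, 9, 10, 11, 12}) = 1
G(38) = mex({0, 1, 3, 4, 5, 6, 7, 9, 10, 11, 12}) = 2
G(39) = mex({0, 1, 2, 4, 5, 6, 7, 9, 10, 12, 14}) = 3
G(40) = mex({0, 2, 3, 4, 6, 7, 11, 12, 14}) = 1
G(41) = mex({0, 1, 2, 3, 5, 6, 7, 9, 10, 11, 12}) = 4
G(42) = mex({0, 1, 2, 3, 4, 5, 6, 9, 10}) = 7
G(43) = mex({0, 1, 3, 4, 5, 7, 9, 10, 12, 15}) = 2
G(44) = mex({0, 2, 3, 4, 5, 6, 7, 9, 10, 12, 15}) = 1
G(45) = mex({0, 1, 2, 3, 4, 5, 6, 7, 9, 10, 12, 14}) = 8
G(46) = mex({0, 1, 3, 4, 5, 7, 8, 11, 12, 14}) = 2
G(47) = mex({0, 1, 2, 3, 4, 5, 6, 8, 9, 10, 11, 12}) = 7
G(48) = mex({0, 1, 2, 3, 5, 6, 7, 9, 10}) = 4
G(49) = mex({0, 2, 3, 4, 6, 7, 9, 10, 11, 12, 15}) = 1
G(50) = mex({0, 1, 4, 5, 6, 7, 9, 11, 12, 14, 15}) = 2
G(51) = mex({0, 1, 2, 3, 4, 5, 6, 7, 9, 12, 14, 15}) = 8
Therefore G(51) = 8.

8


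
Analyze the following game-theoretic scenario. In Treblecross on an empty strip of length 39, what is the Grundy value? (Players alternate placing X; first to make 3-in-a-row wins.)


Treblecross: place X on empty cells; 3-in-a-row wins.
Playing within two cells of an existing X lets the opponent win at once, so sensible play treats the cells i-2..i+2 around each X as dead. The player left with no safe cell loses, so this is a normal-play take-away game on strips of safe cells.
Placing X at cell i (0-indexed) of a strip of k safe cells leaves independent strips of sizes max(0, i-2) and max(0, k-i-3). Hence G(k) = mex{ G(max(0,i-2)) XOR G(max(0,k-i-3)) : 0 <= i < k }, with G(0) = 0.
G(1): splits (0,0):0^0=0 -> mex({0}) = 1
G(2): splits (0,0):0^0=0 -> mex({0}) = 1
G(3): splits (0,0):0^0=0 -> mex({0}) = 1
G(4): splits (0,1):0^1=1 (0,0):0^0=0 -> mex({0, 1}) = 2
G(5): splits (0,2):0^1=1 (0,1):0^1=1 (0,0):0^0=0 -> mex({0, 1}) = 2
G(6) = mex({1}) = 0
G(7) = mex({0, 1, 2}) = 3
G(8) = mex({0, 1, 2}) = 3
G(9) = mex({0, 2}) = 1
G(10) = mex({0, 2, 3}) = 1
G(11) = mex({0, 3}) = 1
G(12) = mex({1, 3}) = 0
G(13) = mex({0, 1, 2, 3}) = 4
G(14) = mex({0, 1, 2}) = 3
G(15) = mex({0, 1, 2}) = 3
G(16) = mex({0, 1, 2, 4}) = 3
G(17) = mex({0, 1, 3, 4}) = 2
G(18) = mex({0, 1, 3, 4}) = 2
G(19) = mex({0, 1, 3, 5}) = 2
G(20) = mex({0, 1, 2, 3, 5}) = 4
G(21) = mex({0, 1, 2, 3, 5}) = 4
G(22) = mex({1, 2, 6}) = 0
G(23) = mex({0, 1, 2, 3, 4, 6}) = 5
G(24) = mex({0, 1, 2, 3, 4}) = 5
G(25) = mex({0, 1, 3, 4, 7}) = 2
G(26) = mex({0, 1, 3, 4, 5, 7}) = 2
G(27) = mex({0, 1, 3, 5}) = 2
G(28) = mex({0, 1, 2, 5}) = 3
G(29) = mex({0, 1, 2, 4, 5, 6}) = 3
G(30) = mex({1, 2, 4, 6}) = 0
G(31) = mex({0, 1, 2, 3, 4, 6}) = 5
G(32) = mex({1, 2, 3, 4, 7}) = 0
G(33) = mex({0, 3, 7}) = 1
G(34) = mex({0, 2, 3, 5, 7}) = 1
G(35) = mex({0, 2, 3, 5, 6}) = 1
G(36) = mex({0, 1, 2, 5, 6}) = 3
G(37) = mex({0, 1, 2, 4, 5, 6}) = 3
G(38) = mex({0, 1, 2, 4}) = 3
G(39) = mex({0, 1, 2, 3, 4, 7}) = 5
Therefore G(39) = 5.

5


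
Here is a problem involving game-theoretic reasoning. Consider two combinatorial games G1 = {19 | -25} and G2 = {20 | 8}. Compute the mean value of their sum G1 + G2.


G1 = {19 | -25}, G2 = {20 | 8}
Each is a switch {a | b} with numbers a > b; its mean value is (a + b)/2, and mean value is additive over game sums: m(G1 + G2) = m(G1) + m(G2).
Mean of G1 = (19 + (-25))/2 = -6/2 = -3
Mean of G2 = (20 + (8))/2 = 28/2 = 14
Mean of G1 + G2 = -3 + 14 = 11

11


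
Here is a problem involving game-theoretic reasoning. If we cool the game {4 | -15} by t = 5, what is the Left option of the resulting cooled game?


Original game: {4 | -15} (a switch {a | b} with a > b).
Cooling by t (for t below the temperature (a - b)/2 = 19/2) taxes each move by t: {a | b} cooled by t is {a - t | b + t}.
Cooling amount: t = 5
Cooled Left option: 4 - 5 = -1
Cooled Right option: -15 + 5 = -10
Cooled game: {-1 | -10}
Left option = -1

-1


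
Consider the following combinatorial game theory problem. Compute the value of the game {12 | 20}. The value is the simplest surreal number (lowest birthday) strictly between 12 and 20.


Left options: {12}, max = 12
Right options: {20}, min = 20
All options are numbers and max(Left) < min(Right), so by the simplicity theorem the value is the simplest (earliest-born) number strictly between 12 and 20.
Integers 13 through 19 all lie strictly between 12 and 20.
Among integers, the simplest (lowest birthday = smallest |n|; 0 is born on day 0, +-n on day n) is 13.
No non-integer in the interval can be simpler: if x is a non-integer in the interval, then floor(x) or ceil(x) also lies in the interval (the interval contains an integer), and both are proper prefixes of x's sign expansion, i.e. born earlier. So the game value is 13.
Game value = 13

13


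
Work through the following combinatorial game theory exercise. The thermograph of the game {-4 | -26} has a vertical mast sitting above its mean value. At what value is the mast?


Game = {-4 | -26}, a switch {a | b} with numbers a > b.
Its thermograph has left wall a - t and right wall b + t, which meet at t = (a - b)/2, where both equal (a + b)/2. So the mast (mean value) is at (a + b)/2.
Mean = (-4 + (-26))/2 = -30/2 = -15

-15


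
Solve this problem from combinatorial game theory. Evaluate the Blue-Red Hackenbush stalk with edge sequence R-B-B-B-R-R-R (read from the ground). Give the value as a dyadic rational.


Edges (from ground): R-B-B-B-R-R-R
By Berlekamp's sign-expansion rule, a Blue-Red Hackenbush stalk has the value of the surreal number whose sign sequence is the edge sequence with B -> + and R -> -.
Sign sequence: -+++---
Trace the sign expansion in the surreal number tree, starting from 0:
Edge 1: R (sign -) -> bounds (-inf, 0), value = -1
Edge 2: B (sign +) -> bounds (-1, 0), value = -1/2
Edge 3: B (sign +) -> bounds (-1/2, 0), value = -1/4
Edge 4: B (sign +) -> bounds (-1/4, 0), value = -1/8
Edge 5: R (sign -) -> bounds (-1/4, -1/8), value = -3/16
Edge 6: R (sign -) -> bounds (-1/4, -3/16), value = -7/32
Edge 7: R (sign -) -> bounds (-1/4, -7/32), value = -15/64
Game value = -15/64

-15/64


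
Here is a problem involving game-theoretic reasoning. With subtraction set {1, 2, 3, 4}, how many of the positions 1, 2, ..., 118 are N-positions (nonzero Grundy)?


Subtraction set S = {1, 2, 3, 4}, so G(n) = n mod 5.
G(n) = 0 when n is a multiple of 5.
Multiples of 5 in [1, 118]: 23
N-positions (nonzero Grundy) = 118 - 23 = 95

95


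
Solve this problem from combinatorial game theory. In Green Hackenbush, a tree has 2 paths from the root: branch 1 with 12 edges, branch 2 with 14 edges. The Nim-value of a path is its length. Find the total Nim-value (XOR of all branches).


The tree has 2 branches from the ground vertex.
In Green Hackenbush, the Nim-value of a simple path of length k is k.
Branch 1: length 12, Nim-value = 12
Branch 2: length 14, Nim-value = 14
Total Nim-value = XOR of all branch values:
0 XOR 12 = 12
12 XOR 14 = 2
Nim-value of the tree = 2

2


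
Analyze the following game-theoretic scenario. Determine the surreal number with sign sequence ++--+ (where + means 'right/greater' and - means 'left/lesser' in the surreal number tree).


Sign expansion: ++--+
Rule: track bounds (lo, hi), initially (-inf, +inf). On '+', the current value becomes lo and we move to the simplest number in (value, hi): value + 1 if hi = +inf, otherwise the midpoint (value + hi)/2. On '-', the current value becomes hi and we move to value - 1 if lo = -inf, otherwise the midpoint (lo + value)/2.
Start at 0.
Step 1: sign = +, move right. Bounds: (0, +inf). Value = 1
Step 2: sign = +, move right. Bounds: (1, +inf). Value = 2
Step 3: sign = -, move left. Bounds: (1, 2). Value = 3/2
Step 4: sign = -, move left. Bounds: (1, 3/2). Value = 5/4
Step 5: sign = +, move right. Bounds: (5/4, 3/2). Value = 11/8
The surreal number with sign expansion ++--+ is 11/8.

11/8


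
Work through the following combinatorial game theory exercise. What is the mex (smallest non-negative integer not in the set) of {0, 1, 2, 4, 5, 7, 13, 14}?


Set = {0, 1, 2, 4, 5, 7, 13, 14}
0 is in the set.
1 is in the set.
2 is in the set.
3 is NOT in the set. This is the mex.
mex = 3

3


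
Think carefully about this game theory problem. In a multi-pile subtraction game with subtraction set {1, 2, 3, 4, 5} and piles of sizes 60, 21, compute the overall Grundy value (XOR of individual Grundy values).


Subtraction set: {1, 2, 3, 4, 5}
For this subtraction set, G(n) = n mod 6 (period = max + 1 = 6).
Pile 1 (size 60): G(60) = 60 mod 6 = 0
Pile 2 (size 21): G(21) = 21 mod 6 = 3
Total Grundy value = XOR of all: 0 XOR 3 = 3

3


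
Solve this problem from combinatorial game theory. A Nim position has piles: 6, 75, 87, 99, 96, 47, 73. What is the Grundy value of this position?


We need the XOR (exclusive or) of all pile sizes.
After XOR-ing pile 1 (size 6): 0 XOR 6 = 6
After XOR-ing pile 2 (size 75): 6 XOR 75 = 77
After XOR-ing pile 3 (size 87): 77 XOR 87 = 26
After XOR-ing pile 4 (size 99): 26 XOR 99 = 121
After XOR-ing pile 5 (size 96): 121 XOR 96 = 25
After XOR-ing pile 6 (size 47): 25 XOR 47 = 54
After XOR-ing pile 7 (size 73): 54 XOR 73 = 127
The Nim-value of this position is 127.

127


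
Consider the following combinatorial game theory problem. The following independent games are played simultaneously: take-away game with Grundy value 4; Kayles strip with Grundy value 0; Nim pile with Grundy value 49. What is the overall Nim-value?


By the Sprague-Grundy theorem, the Grundy value of a sum of games is the XOR of individual Grundy values.
take-away game: Grundy value = 4. Running XOR: 0 XOR 4 = 4
Kayles strip: Grundy value = 0. Running XOR: 4 XOR 0 = 4
Nim pile: Grundy value = 49. Running XOR: 4 XOR 49 = 53
The combined Grundy value is 53.

53


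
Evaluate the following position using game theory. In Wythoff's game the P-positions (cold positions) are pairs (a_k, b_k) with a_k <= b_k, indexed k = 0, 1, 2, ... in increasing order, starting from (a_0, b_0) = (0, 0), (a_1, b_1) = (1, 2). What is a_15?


By Wythoff's theorem, a_k = floor(k * phi) and b_k = floor(k * phi^2) = a_k + k, where phi = (1 + sqrt(5))/2 is the golden ratio.
phi = (1 + sqrt(5))/2 = 1.618034
k = 15
k * phi = 15 * 1.618034 = 24.270510
a_15 = floor(k * phi) = 24

24


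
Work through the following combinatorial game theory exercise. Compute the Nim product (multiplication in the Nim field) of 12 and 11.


Nim multiplication is bilinear over XOR: (u XOR v) * w = (u*w) XOR (v*w).
So we split each operand into its bit components and XOR the pairwise Nim products.
12 = 4 + 8 (as XOR of powers of 2).
11 = 1 + 2 + 8 (as XOR of powers of 2).
Using the standard Nim-product table on single bits:
  2*2 = 3,   2*4 = 8,   2*8 = 12,
  4*4 = 6,   4*8 = 11,  8*8 = 13,
and  1*x = x (identity), k*l = l*k (commutative).
Pairwise Nim products:
  4 * 1 = 4
  4 * 2 = 8
  4 * 8 = 11
  8 * 1 = 8
  8 * 2 = 12
  8 * 8 = 13
XOR them: 4 XOR 8 XOR 11 XOR 8 XOR 12 XOR 13 = 14.
Result: 12 * 11 = 14 (in Nim).

14


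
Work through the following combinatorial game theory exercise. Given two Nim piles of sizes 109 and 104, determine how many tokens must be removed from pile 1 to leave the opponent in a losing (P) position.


Piles: 109 and 104
Current XOR: 109 XOR 104 = 5 (non-zero, so this is an N-position).
To make the XOR zero, we need to find a move that balances the piles.
For pile 1 (size 109): target = 109 XOR 5 = 104
We reduce pile 1 from 109 to 104.
Tokens removed: 109 - 104 = 5
Verification: 104 XOR 104 = 0

5


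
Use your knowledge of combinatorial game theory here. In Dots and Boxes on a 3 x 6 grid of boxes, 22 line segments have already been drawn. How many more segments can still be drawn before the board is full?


Grid: 3 x 6 boxes, i.e. 4 rows and 7 columns of dots.
Horizontal edges: (rows + 1) * cols = 4 * 6 = 24
Vertical edges: rows * (cols + 1) = 3 * 7 = 21
Total edges: 24 + 21 = 45
Edges drawn: 22
Remaining: 45 - 22 = 23

23


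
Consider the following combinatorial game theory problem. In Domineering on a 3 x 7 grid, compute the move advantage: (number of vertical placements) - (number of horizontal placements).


Board is 3 x 7 (rows x cols).
Left (vertical) placements: (rows-1) * cols = 2 * 7 = 14
Right (horizontal) placements: rows * (cols-1) = 3 * 6 = 18
Advantage = Left - Right = 14 - 18 = -4

-4


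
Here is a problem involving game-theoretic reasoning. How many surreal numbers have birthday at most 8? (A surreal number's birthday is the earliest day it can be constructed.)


Day 0: {|} = 0 is born. Count = 1.
Day n: the number of surreal numbers born by day n is 2^(n+1) - 1.
By day 0: 2^1 - 1 = 1
By day 1: 2^2 - 1 = 3
By day 2: 2^3 - 1 = 7
By day 3: 2^4 - 1 = 15
By day 4: 2^5 - 1 = 31
By day 5: 2^6 - 1 = 63
By day 6: 2^7 - 1 = 127
By day 7: 2^8 - 1 = 255
By day 8: 2^9 - 1 = 511
By day 8: 511 surreal numbers.

511


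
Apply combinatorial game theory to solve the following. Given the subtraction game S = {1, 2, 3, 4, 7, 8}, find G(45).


The subtraction set is S = {1, 2, 3, 4, 7, 8}.
G(k) = mex{ G(k - s) : s in S, s <= k }. We compute iteratively: G(0) = 0.
G(1) = mex({0}) = 1
G(2) = mex({0, 1}) = 2
G(3) = mex({0, 1, 2}) = 3
G(4) = mex({0, 1, 2, 3}) = 4
G(5) = mex({1, 2, 3, 4}) = 0
G(6) = mex({0, 2, 3, 4}) = 1
G(7) = mex({0, 1, 3, 4}) = 2
G(8) = mex({0, 1, 2, 4}) = 3
G(9) = mex({0, 1, 2, 3}) = 4
G(10) = mex({1, 2, 3, 4}) = 0
G(11) = mex({0, 2, 3, 4}) = 1
G(12) = mex({0, 1, 3, 4}) = 2
Observe that G(5)..G(12) = 0, 1, 2, 3, 4, 0, 1, 2 repeats G(0)..G(7) = 0, 1, 2, 3, 4, 0, 1, 2.
For k >= max(S) = 8, G(k) is determined by the previous 8 values G(k-8)..G(k-1); a window of 8 consecutive values has recurred shifted by 5, so by induction G(k + 5) = G(k) for all k >= 0: the sequence is periodic from the start with period 5.
One period: G(0..4) = 0, 1, 2, 3, 4.
45 mod 5 = 0, so G(45) = G(0) = 0.

0


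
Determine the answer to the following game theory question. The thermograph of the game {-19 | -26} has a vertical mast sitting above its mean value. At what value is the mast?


Game = {-19 | -26}, a switch {a | b} with numbers a > b.
Its thermograph has left wall a - t and right wall b + t, which meet at t = (a - b)/2, where both equal (a + b)/2. So the mast (mean value) is at (a + b)/2.
Mean = (-19 + (-26))/2 = -45/2 = -45/2

-45/2


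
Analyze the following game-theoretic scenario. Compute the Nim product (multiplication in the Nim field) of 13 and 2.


Nim multiplication is bilinear over XOR: (u XOR v) * w = (u*w) XOR (v*w).
So we split each operand into its bit components and XOR the pairwise Nim products.
13 = 1 + 4 + 8 (as XOR of powers of 2).
2 = 2 (as XOR of powers of 2).
Using the standard Nim-product table on single bits:
  2*2 = 3,   2*4 = 8,   2*8 = 12,
  4*4 = 6,   4*8 = 11,  8*8 = 13,
and  1*x = x (identity), k*l = l*k (commutative).
Pairwise Nim products:
  1 * 2 = 2
  4 * 2 = 8
  8 * 2 = 12
XOR them: 2 XOR 8 XOR 12 = 6.
Result: 13 * 2 = 6 (in Nim).

6
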